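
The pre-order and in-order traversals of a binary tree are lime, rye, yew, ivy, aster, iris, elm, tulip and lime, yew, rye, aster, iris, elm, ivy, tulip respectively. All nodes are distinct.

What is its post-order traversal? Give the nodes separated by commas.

The first element of pre-order is the root; it splits in-order into left and right subtrees.
Root lime: left subtree has 0 nodes { }, right has 7 {yew, rye, aster, iris, elm, ivy, tulip}.
  Root rye: left subtree has 1 node {yew}, right has 5 {aster, iris, elm, ivy, tulip}.
    Root ivy: left subtree has 3 nodes {aster, iris, elm}, right has 1 {tulip}.
      Root aster: left subtree has 0 nodes { }, right has 2 {iris, elm}.
        Root iris: left subtree has 0 nodes { }, right has 1 {elm}.

yew, elm, iris, aster, tulip, ivy, rye, lime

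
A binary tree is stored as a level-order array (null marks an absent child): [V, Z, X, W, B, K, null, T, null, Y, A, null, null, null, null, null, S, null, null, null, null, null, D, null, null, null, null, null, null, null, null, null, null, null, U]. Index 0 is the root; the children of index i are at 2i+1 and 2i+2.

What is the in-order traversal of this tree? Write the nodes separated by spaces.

In-order visits the left subtree, then the node, then the right subtree.
At V: go left to Z.
  At Z: go left to W.
    At W: go left to T.
      At T: no left child.
      Visit T.
      At T: go right to S.
        At S: no left child.
        Visit S.
        At S: go right to U.
          U is a leaf — visit U.
    Visit W.
    At W: no right child.
  Visit Z.
  At Z: go right to B.
    At B: go left to Y.
      Y is a leaf — visit Y.
    Visit B.
    At B: go right to A.
      At A: no left child.
      Visit A.
      At A: go right to D.
        D is a leaf — visit D.
Visit V.
At V: go right to X.
  At X: go left to K.
    K is a leaf — visit K.
  Visit X.
  At X: no right child.

T S U W Z Y B A D V K X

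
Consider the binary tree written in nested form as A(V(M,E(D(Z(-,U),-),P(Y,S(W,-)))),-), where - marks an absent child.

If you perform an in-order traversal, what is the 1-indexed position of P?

8

In-order visits the left subtree, then the node, then the right subtree.
At A: go left to V.
  At V: go left to M.
    M is a leaf — visit M.
  Visit V.
  At V: go right to E.
    At E: go left to D.
      At D: go left to Z.
        At Z: no left child.
        Visit Z.
        At Z: go right to U.
          U is a leaf — visit U.
      Visit D.
      At D: no right child.
    Visit E.
    At E: go right to P.
      At P: go left to Y.
        Y is a leaf — visit Y.
      Visit P.
      At P: go right to S.
        At S: go left to W.
          W is a leaf — visit W.
        Visit S.
        At S: no right child.
Visit A.
At A: no right child.
Full in-order sequence: M, V, Z, U, D, E, Y, P, W, S, A.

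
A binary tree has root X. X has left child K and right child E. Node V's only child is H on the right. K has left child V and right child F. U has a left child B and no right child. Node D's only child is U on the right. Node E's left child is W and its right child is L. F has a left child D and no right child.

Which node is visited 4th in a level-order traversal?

V

Level-order visits nodes level by level from the root, left to right within each level.
Level 0: X
Level 1: K, E
Level 2: V, F, W, L
Level 3: H, D
Level 4: U
Level 5: B
Full level-order sequence: X, K, E, V, F, W, L, H, D, U, B.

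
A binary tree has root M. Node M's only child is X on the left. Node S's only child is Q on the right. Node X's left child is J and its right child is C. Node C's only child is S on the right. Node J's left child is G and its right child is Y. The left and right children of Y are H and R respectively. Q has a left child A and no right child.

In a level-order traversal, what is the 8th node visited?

H

Level-order visits nodes level by level from the root, left to right within each level.
Level 0: M
Level 1: X
Level 2: J, C
Level 3: G, Y, S
Level 4: H, R, Q
Level 5: A
Full level-order sequence: M, X, J, C, G, Y, S, H, R, Q, A.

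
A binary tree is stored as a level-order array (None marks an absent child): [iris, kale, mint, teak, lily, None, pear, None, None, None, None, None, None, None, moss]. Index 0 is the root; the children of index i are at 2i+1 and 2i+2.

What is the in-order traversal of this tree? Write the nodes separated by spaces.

teak kale lily iris mint pear moss

In-order visits the left subtree, then the node, then the right subtree.
At iris: go left to kale.
  At kale: go left to teak.
    teak is a leaf — visit teak.
  Visit kale.
  At kale: go right to lily.
    lily is a leaf — visit lily.
Visit iris.
At iris: go right to mint.
  At mint: no left child.
  Visit mint.
  At mint: go right to pear.
    At pear: no left child.
    Visit pear.
    At pear: go right to moss.
      moss is a leaf — visit moss.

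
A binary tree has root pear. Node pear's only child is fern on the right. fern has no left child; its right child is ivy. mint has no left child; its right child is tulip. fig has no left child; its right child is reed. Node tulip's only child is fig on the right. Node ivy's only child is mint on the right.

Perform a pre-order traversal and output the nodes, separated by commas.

pear, fern, ivy, mint, tulip, fig, reed

Pre-order visits the node, then its left subtree, then its right subtree.
Visit pear.
At pear: no left child.
At pear: go right to fern.
  Visit fern.
  At fern: no left child.
  At fern: go right to ivy.
    Visit ivy.
    At ivy: no left child.
    At ivy: go right to mint.
      Visit mint.
      At mint: no left child.
      At mint: go right to tulip.
        Visit tulip.
        At tulip: no left child.
        At tulip: go right to fig.
          Visit fig.
          At fig: no left child.
          At fig: go right to reed.
            reed is a leaf — visit reed.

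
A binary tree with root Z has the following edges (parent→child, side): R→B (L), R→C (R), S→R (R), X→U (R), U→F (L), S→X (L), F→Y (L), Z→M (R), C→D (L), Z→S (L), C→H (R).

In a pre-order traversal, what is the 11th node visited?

Pre-order visits the node, then its left subtree, then its right subtree.
Visit Z.
At Z: go left to S.
  Visit S.
  At S: go left to X.
    Visit X.
    At X: no left child.
    At X: go right to U.
      Visit U.
      At U: go left to F.
        Visit F.
        At F: go left to Y.
          Y is a leaf — visit Y.
        At F: no right child.
      At U: no right child.
  At S: go right to R.
    Visit R.
    At R: go left to B.
      B is a leaf — visit B.
    At R: go right to C.
      Visit C.
      At C: go left to D.
        D is a leaf — visit D.
      At C: go right to H.
        H is a leaf — visit H.
At Z: go right to M.
  M is a leaf — visit M.
Full pre-order sequence: Z, S, X, U, F, Y, R, B, C, D, H, M.

H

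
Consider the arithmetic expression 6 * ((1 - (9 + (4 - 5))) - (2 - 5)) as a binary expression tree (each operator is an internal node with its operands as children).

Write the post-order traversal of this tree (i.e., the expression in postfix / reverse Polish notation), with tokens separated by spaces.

Post-order on an expression tree gives postfix notation: for each operator, emit left operand, right operand, then the operator.

6 1 9 4 5 - + - 2 5 - - *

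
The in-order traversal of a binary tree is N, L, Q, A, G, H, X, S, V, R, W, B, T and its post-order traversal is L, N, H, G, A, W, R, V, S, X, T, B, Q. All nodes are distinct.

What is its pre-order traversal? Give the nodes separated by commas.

Q, N, L, B, X, A, G, H, S, V, R, W, T

The last element of post-order is the root; it splits in-order into left and right subtrees.
Root Q: left subtree has 2 nodes {N, L}, right has 10 {A, G, H, X, S, V, R, W, B, T}.
  Root N: left subtree has 0 nodes { }, right has 1 {L}.
  Root B: left subtree has 8 nodes {A, G, H, X, S, V, R, W}, right has 1 {T}.
    Root X: left subtree has 3 nodes {A, G, H}, right has 4 {S, V, R, W}.
      Root A: left subtree has 0 nodes { }, right has 2 {G, H}.
        Root G: left subtree has 0 nodes { }, right has 1 {H}.
      Root S: left subtree has 0 nodes { }, right has 3 {V, R, W}.
        Root V: left subtree has 0 nodes { }, right has 2 {R, W}.
          Root R: left subtree has 0 nodes { }, right has 1 {W}.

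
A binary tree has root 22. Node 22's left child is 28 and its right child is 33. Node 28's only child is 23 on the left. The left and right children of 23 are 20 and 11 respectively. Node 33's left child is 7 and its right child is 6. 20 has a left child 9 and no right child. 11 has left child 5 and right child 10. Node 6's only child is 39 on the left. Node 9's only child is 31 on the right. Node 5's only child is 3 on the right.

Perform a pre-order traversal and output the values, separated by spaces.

22 28 23 20 9 31 11 5 3 10 33 7 6 39

Pre-order visits the node, then its left subtree, then its right subtree.
Visit 22.
At 22: go left to 28.
  Visit 28.
  At 28: go left to 23.
    Visit 23.
    At 23: go left to 20.
      Visit 20.
      At 20: go left to 9.
        Visit 9.
        At 9: no left child.
        At 9: go right to 31.
          31 is a leaf — visit 31.
      At 20: no right child.
    At 23: go right to 11.
      Visit 11.
      At 11: go left to 5.
        Visit 5.
        At 5: no left child.
        At 5: go right to 3.
          3 is a leaf — visit 3.
      At 11: go right to 10.
        10 is a leaf — visit 10.
  At 28: no right child.
At 22: go right to 33.
  Visit 33.
  At 33: go left to 7.
    7 is a leaf — visit 7.
  At 33: go right to 6.
    Visit 6.
    At 6: go left to 39.
      39 is a leaf — visit 39.
    At 6: no right child.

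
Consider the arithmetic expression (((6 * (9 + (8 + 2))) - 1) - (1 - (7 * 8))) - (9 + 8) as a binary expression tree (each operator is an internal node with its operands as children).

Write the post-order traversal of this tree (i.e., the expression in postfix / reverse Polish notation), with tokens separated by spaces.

Post-order on an expression tree gives postfix notation: for each operator, emit left operand, right operand, then the operator.

6 9 8 2 + + * 1 - 1 7 8 * - - 9 8 + -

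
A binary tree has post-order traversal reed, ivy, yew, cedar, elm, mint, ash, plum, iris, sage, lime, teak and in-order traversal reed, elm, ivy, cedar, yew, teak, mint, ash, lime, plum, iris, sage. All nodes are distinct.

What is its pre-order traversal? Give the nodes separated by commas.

teak, elm, reed, cedar, ivy, yew, lime, ash, mint, sage, iris, plum

The last element of post-order is the root; it splits in-order into left and right subtrees.
Root teak: left subtree has 5 nodes {reed, elm, ivy, cedar, yew}, right has 6 {mint, ash, lime, plum, iris, sage}.
  Root elm: left subtree has 1 node {reed}, right has 3 {ivy, cedar, yew}.
    Root cedar: left subtree has 1 node {ivy}, right has 1 {yew}.
  Root lime: left subtree has 2 nodes {mint, ash}, right has 3 {plum, iris, sage}.
    Root ash: left subtree has 1 node {mint}, right has 0 { }.
    Root sage: left subtree has 2 nodes {plum, iris}, right has 0 { }.
      Root iris: left subtree has 1 node {plum}, right has 0 { }.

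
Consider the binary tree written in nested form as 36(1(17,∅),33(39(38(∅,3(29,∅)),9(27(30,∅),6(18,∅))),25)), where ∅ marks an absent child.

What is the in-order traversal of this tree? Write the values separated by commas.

In-order visits the left subtree, then the node, then the right subtree.
At 36: go left to 1.
  At 1: go left to 17.
    17 is a leaf — visit 17.
  Visit 1.
  At 1: no right child.
Visit 36.
At 36: go right to 33.
  At 33: go left to 39.
    At 39: go left to 38.
      At 38: no left child.
      Visit 38.
      At 38: go right to 3.
        At 3: go left to 29.
          29 is a leaf — visit 29.
        Visit 3.
        At 3: no right child.
    Visit 39.
    At 39: go right to 9.
      At 9: go left to 27.
        At 27: go left to 30.
          30 is a leaf — visit 30.
        Visit 27.
        At 27: no right child.
      Visit 9.
      At 9: go right to 6.
        At 6: go left to 18.
          18 is a leaf — visit 18.
        Visit 6.
        At 6: no right child.
  Visit 33.
  At 33: go right to 25.
    25 is a leaf — visit 25.

17, 1, 36, 38, 29, 3, 39, 30, 27, 9, 18, 6, 33, 25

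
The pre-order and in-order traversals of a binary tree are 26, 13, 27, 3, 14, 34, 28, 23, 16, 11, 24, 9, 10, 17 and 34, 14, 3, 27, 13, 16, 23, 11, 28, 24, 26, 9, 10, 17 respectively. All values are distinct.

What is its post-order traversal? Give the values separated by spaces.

34 14 3 27 16 11 23 24 28 13 17 10 9 26

The first element of pre-order is the root; it splits in-order into left and right subtrees.
Root 26: left subtree has 10 nodes {34, 14, 3, 27, 13, 16, 23, 11, 28, 24}, right has 3 {9, 10, 17}.
  Root 13: left subtree has 4 nodes {34, 14, 3, 27}, right has 5 {16, 23, 11, 28, 24}.
    Root 27: left subtree has 3 nodes {34, 14, 3}, right has 0 { }.
      Root 3: left subtree has 2 nodes {34, 14}, right has 0 { }.
        Root 14: left subtree has 1 node {34}, right has 0 { }.
    Root 28: left subtree has 3 nodes {16, 23, 11}, right has 1 {24}.
      Root 23: left subtree has 1 node {16}, right has 1 {11}.
  Root 9: left subtree has 0 nodes { }, right has 2 {10, 17}.
    Root 10: left subtree has 0 nodes { }, right has 1 {17}.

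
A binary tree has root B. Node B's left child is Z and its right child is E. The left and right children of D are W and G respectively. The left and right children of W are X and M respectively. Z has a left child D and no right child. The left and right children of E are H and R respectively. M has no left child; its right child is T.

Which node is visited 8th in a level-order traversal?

G

Level-order visits nodes level by level from the root, left to right within each level.
Level 0: B
Level 1: Z, E
Level 2: D, H, R
Level 3: W, G
Level 4: X, M
Level 5: T
Full level-order sequence: B, Z, E, D, H, R, W, G, X, M, T.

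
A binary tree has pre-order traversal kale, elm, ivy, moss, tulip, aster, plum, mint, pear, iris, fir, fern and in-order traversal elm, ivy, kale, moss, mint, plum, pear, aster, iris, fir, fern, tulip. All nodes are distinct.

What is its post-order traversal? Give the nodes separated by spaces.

The first element of pre-order is the root; it splits in-order into left and right subtrees.
Root kale: left subtree has 2 nodes {elm, ivy}, right has 9 {moss, mint, plum, pear, aster, iris, fir, fern, tulip}.
  Root elm: left subtree has 0 nodes { }, right has 1 {ivy}.
  Root moss: left subtree has 0 nodes { }, right has 8 {mint, plum, pear, aster, iris, fir, fern, tulip}.
    Root tulip: left subtree has 7 nodes {mint, plum, pear, aster, iris, fir, fern}, right has 0 { }.
      Root aster: left subtree has 3 nodes {mint, plum, pear}, right has 3 {iris, fir, fern}.
        Root plum: left subtree has 1 node {mint}, right has 1 {pear}.
        Root iris: left subtree has 0 nodes { }, right has 2 {fir, fern}.
          Root fir: left subtree has 0 nodes { }, right has 1 {fern}.

ivy elm mint pear plum fern fir iris aster tulip moss kale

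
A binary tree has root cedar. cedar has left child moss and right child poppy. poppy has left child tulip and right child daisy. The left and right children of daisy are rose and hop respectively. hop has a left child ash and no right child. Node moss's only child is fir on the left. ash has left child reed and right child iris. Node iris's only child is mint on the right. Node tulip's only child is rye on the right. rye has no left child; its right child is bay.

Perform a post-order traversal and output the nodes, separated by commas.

Post-order visits the left subtree, then the right subtree, then the node.
At cedar: go left to moss.
  At moss: go left to fir.
    fir is a leaf — visit fir.
  At moss: no right child.
  Visit moss.
At cedar: go right to poppy.
  At poppy: go left to tulip.
    At tulip: no left child.
    At tulip: go right to rye.
      At rye: no left child.
      At rye: go right to bay.
        bay is a leaf — visit bay.
      Visit rye.
    Visit tulip.
  At poppy: go right to daisy.
    At daisy: go left to rose.
      rose is a leaf — visit rose.
    At daisy: go right to hop.
      At hop: go left to ash.
        At ash: go left to reed.
          reed is a leaf — visit reed.
        At ash: go right to iris.
          At iris: no left child.
          At iris: go right to mint.
            mint is a leaf — visit mint.
          Visit iris.
        Visit ash.
      At hop: no right child.
      Visit hop.
    Visit daisy.
  Visit poppy.
Visit cedar.

fir, moss, bay, rye, tulip, rose, reed, mint, iris, ash, hop, daisy, poppy, cedar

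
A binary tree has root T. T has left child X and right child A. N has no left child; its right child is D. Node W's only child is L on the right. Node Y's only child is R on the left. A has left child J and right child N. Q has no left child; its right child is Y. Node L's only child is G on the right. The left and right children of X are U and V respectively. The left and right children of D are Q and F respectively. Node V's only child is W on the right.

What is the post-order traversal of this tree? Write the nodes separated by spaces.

Post-order visits the left subtree, then the right subtree, then the node.
At T: go left to X.
  At X: go left to U.
    U is a leaf — visit U.
  At X: go right to V.
    At V: no left child.
    At V: go right to W.
      At W: no left child.
      At W: go right to L.
        At L: no left child.
        At L: go right to G.
          G is a leaf — visit G.
        Visit L.
      Visit W.
    Visit V.
  Visit X.
At T: go right to A.
  At A: go left to J.
    J is a leaf — visit J.
  At A: go right to N.
    At N: no left child.
    At N: go right to D.
      At D: go left to Q.
        At Q: no left child.
        At Q: go right to Y.
          At Y: go left to R.
            R is a leaf — visit R.
          At Y: no right child.
          Visit Y.
        Visit Q.
      At D: go right to F.
        F is a leaf — visit F.
      Visit D.
    Visit N.
  Visit A.
Visit T.

U G L W V X J R Y Q F D N A T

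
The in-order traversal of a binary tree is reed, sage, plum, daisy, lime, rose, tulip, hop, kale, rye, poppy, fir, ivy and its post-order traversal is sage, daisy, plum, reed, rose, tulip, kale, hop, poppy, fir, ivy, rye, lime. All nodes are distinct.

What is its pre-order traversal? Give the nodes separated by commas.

The last element of post-order is the root; it splits in-order into left and right subtrees.
Root lime: left subtree has 4 nodes {reed, sage, plum, daisy}, right has 8 {rose, tulip, hop, kale, rye, poppy, fir, ivy}.
  Root reed: left subtree has 0 nodes { }, right has 3 {sage, plum, daisy}.
    Root plum: left subtree has 1 node {sage}, right has 1 {daisy}.
  Root rye: left subtree has 4 nodes {rose, tulip, hop, kale}, right has 3 {poppy, fir, ivy}.
    Root hop: left subtree has 2 nodes {rose, tulip}, right has 1 {kale}.
      Root tulip: left subtree has 1 node {rose}, right has 0 { }.
    Root ivy: left subtree has 2 nodes {poppy, fir}, right has 0 { }.
      Root fir: left subtree has 1 node {poppy}, right has 0 { }.

lime, reed, plum, sage, daisy, rye, hop, tulip, rose, kale, ivy, fir, poppy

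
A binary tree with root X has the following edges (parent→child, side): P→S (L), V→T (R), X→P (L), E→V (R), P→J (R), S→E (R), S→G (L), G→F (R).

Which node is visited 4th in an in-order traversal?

E

In-order visits the left subtree, then the node, then the right subtree.
At X: go left to P.
  At P: go left to S.
    At S: go left to G.
      At G: no left child.
      Visit G.
      At G: go right to F.
        F is a leaf — visit F.
    Visit S.
    At S: go right to E.
      At E: no left child.
      Visit E.
      At E: go right to V.
        At V: no left child.
        Visit V.
        At V: go right to T.
          T is a leaf — visit T.
  Visit P.
  At P: go right to J.
    J is a leaf — visit J.
Visit X.
At X: no right child.
Full in-order sequence: G, F, S, E, V, T, P, J, X.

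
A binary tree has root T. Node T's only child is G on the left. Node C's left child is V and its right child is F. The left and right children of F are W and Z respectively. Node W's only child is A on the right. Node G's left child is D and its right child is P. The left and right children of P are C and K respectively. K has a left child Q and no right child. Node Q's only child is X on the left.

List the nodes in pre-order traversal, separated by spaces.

T G D P C V F W A Z K Q X

Pre-order visits the node, then its left subtree, then its right subtree.
Visit T.
At T: go left to G.
  Visit G.
  At G: go left to D.
    D is a leaf — visit D.
  At G: go right to P.
    Visit P.
    At P: go left to C.
      Visit C.
      At C: go left to V.
        V is a leaf — visit V.
      At C: go right to F.
        Visit F.
        At F: go left to W.
          Visit W.
          At W: no left child.
          At W: go right to A.
            A is a leaf — visit A.
        At F: go right to Z.
          Z is a leaf — visit Z.
    At P: go right to K.
      Visit K.
      At K: go left to Q.
        Visit Q.
        At Q: go left to X.
          X is a leaf — visit X.
        At Q: no right child.
      At K: no right child.
At T: no right child.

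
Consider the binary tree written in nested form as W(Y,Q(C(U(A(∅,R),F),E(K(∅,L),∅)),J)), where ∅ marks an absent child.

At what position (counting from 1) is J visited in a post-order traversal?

Post-order visits the left subtree, then the right subtree, then the node.
At W: go left to Y.
  Y is a leaf — visit Y.
At W: go right to Q.
  At Q: go left to C.
    At C: go left to U.
      At U: go left to A.
        At A: no left child.
        At A: go right to R.
          R is a leaf — visit R.
        Visit A.
      At U: go right to F.
        F is a leaf — visit F.
      Visit U.
    At C: go right to E.
      At E: go left to K.
        At K: no left child.
        At K: go right to L.
          L is a leaf — visit L.
        Visit K.
      At E: no right child.
      Visit E.
    Visit C.
  At Q: go right to J.
    J is a leaf — visit J.
  Visit Q.
Visit W.
Full post-order sequence: Y, R, A, F, U, L, K, E, C, J, Q, W.

10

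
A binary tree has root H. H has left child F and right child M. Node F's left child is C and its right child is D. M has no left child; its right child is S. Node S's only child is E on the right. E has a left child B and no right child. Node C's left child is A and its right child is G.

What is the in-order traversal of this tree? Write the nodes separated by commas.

In-order visits the left subtree, then the node, then the right subtree.
At H: go left to F.
  At F: go left to C.
    At C: go left to A.
      A is a leaf — visit A.
    Visit C.
    At C: go right to G.
      G is a leaf — visit G.
  Visit F.
  At F: go right to D.
    D is a leaf — visit D.
Visit H.
At H: go right to M.
  At M: no left child.
  Visit M.
  At M: go right to S.
    At S: no left child.
    Visit S.
    At S: go right to E.
      At E: go left to B.
        B is a leaf — visit B.
      Visit E.
      At E: no right child.

A, C, G, F, D, H, M, S, B, E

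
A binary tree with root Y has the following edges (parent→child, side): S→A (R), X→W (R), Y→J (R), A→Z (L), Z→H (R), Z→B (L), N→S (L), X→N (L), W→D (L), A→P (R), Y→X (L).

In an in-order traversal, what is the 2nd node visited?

In-order visits the left subtree, then the node, then the right subtree.
At Y: go left to X.
  At X: go left to N.
    At N: go left to S.
      At S: no left child.
      Visit S.
      At S: go right to A.
        At A: go left to Z.
          At Z: go left to B.
            B is a leaf — visit B.
          Visit Z.
          At Z: go right to H.
            H is a leaf — visit H.
        Visit A.
        At A: go right to P.
          P is a leaf — visit P.
    Visit N.
    At N: no right child.
  Visit X.
  At X: go right to W.
    At W: go left to D.
      D is a leaf — visit D.
    Visit W.
    At W: no right child.
Visit Y.
At Y: go right to J.
  J is a leaf — visit J.
Full in-order sequence: S, B, Z, H, A, P, N, X, D, W, Y, J.

B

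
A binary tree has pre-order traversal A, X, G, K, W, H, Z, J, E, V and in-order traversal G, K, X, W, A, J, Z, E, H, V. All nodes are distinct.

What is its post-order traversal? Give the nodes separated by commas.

K, G, W, X, J, E, Z, V, H, A

The first element of pre-order is the root; it splits in-order into left and right subtrees.
Root A: left subtree has 4 nodes {G, K, X, W}, right has 5 {J, Z, E, H, V}.
  Root X: left subtree has 2 nodes {G, K}, right has 1 {W}.
    Root G: left subtree has 0 nodes { }, right has 1 {K}.
  Root H: left subtree has 3 nodes {J, Z, E}, right has 1 {V}.
    Root Z: left subtree has 1 node {J}, right has 1 {E}.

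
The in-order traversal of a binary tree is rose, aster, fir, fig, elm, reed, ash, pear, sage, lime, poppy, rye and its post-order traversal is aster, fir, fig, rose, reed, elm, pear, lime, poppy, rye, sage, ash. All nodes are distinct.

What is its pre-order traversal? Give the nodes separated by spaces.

The last element of post-order is the root; it splits in-order into left and right subtrees.
Root ash: left subtree has 6 nodes {rose, aster, fir, fig, elm, reed}, right has 5 {pear, sage, lime, poppy, rye}.
  Root elm: left subtree has 4 nodes {rose, aster, fir, fig}, right has 1 {reed}.
    Root rose: left subtree has 0 nodes { }, right has 3 {aster, fir, fig}.
      Root fig: left subtree has 2 nodes {aster, fir}, right has 0 { }.
        Root fir: left subtree has 1 node {aster}, right has 0 { }.
  Root sage: left subtree has 1 node {pear}, right has 3 {lime, poppy, rye}.
    Root rye: left subtree has 2 nodes {lime, poppy}, right has 0 { }.
      Root poppy: left subtree has 1 node {lime}, right has 0 { }.

ash elm rose fig fir aster reed sage pear rye poppy lime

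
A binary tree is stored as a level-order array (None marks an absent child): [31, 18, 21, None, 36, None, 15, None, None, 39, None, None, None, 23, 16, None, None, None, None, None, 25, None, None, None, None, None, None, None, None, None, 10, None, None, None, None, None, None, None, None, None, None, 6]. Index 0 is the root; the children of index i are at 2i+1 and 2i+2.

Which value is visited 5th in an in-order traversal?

36

In-order visits the left subtree, then the node, then the right subtree.
At 31: go left to 18.
  At 18: no left child.
  Visit 18.
  At 18: go right to 36.
    At 36: go left to 39.
      At 39: no left child.
      Visit 39.
      At 39: go right to 25.
        At 25: go left to 6.
          6 is a leaf — visit 6.
        Visit 25.
        At 25: no right child.
    Visit 36.
    At 36: no right child.
Visit 31.
At 31: go right to 21.
  At 21: no left child.
  Visit 21.
  At 21: go right to 15.
    At 15: go left to 23.
      23 is a leaf — visit 23.
    Visit 15.
    At 15: go right to 16.
      At 16: no left child.
      Visit 16.
      At 16: go right to 10.
        10 is a leaf — visit 10.
Full in-order sequence: 18, 39, 6, 25, 36, 31, 21, 23, 15, 16, 10.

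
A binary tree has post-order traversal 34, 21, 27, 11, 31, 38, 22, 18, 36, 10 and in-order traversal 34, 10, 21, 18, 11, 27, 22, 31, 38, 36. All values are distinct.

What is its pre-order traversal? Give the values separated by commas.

10, 34, 36, 18, 21, 22, 11, 27, 38, 31

The last element of post-order is the root; it splits in-order into left and right subtrees.
Root 10: left subtree has 1 node {34}, right has 8 {21, 18, 11, 27, 22, 31, 38, 36}.
  Root 36: left subtree has 7 nodes {21, 18, 11, 27, 22, 31, 38}, right has 0 { }.
    Root 18: left subtree has 1 node {21}, right has 5 {11, 27, 22, 31, 38}.
      Root 22: left subtree has 2 nodes {11, 27}, right has 2 {31, 38}.
        Root 11: left subtree has 0 nodes { }, right has 1 {27}.
        Root 38: left subtree has 1 node {31}, right has 0 { }.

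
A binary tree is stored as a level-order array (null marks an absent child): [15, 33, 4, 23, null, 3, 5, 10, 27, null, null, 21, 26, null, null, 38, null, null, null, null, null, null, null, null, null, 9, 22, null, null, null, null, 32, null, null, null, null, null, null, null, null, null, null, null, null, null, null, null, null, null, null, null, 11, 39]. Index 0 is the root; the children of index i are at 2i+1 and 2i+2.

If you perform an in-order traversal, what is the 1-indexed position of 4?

15

In-order visits the left subtree, then the node, then the right subtree.
At 15: go left to 33.
  At 33: go left to 23.
    At 23: go left to 10.
      At 10: go left to 38.
        At 38: go left to 32.
          32 is a leaf — visit 32.
        Visit 38.
        At 38: no right child.
      Visit 10.
      At 10: no right child.
    Visit 23.
    At 23: go right to 27.
      27 is a leaf — visit 27.
  Visit 33.
  At 33: no right child.
Visit 15.
At 15: go right to 4.
  At 4: go left to 3.
    At 3: go left to 21.
      21 is a leaf — visit 21.
    Visit 3.
    At 3: go right to 26.
      At 26: go left to 9.
        At 9: go left to 11.
          11 is a leaf — visit 11.
        Visit 9.
        At 9: go right to 39.
          39 is a leaf — visit 39.
      Visit 26.
      At 26: go right to 22.
        22 is a leaf — visit 22.
  Visit 4.
  At 4: go right to 5.
    5 is a leaf — visit 5.
Full in-order sequence: 32, 38, 10, 23, 27, 33, 15, 21, 3, 11, 9, 39, 26, 22, 4, 5.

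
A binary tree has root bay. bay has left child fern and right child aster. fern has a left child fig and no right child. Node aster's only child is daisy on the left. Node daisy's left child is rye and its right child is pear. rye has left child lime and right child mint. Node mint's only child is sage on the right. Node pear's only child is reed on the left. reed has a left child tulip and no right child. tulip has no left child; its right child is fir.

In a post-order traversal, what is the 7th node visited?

Post-order visits the left subtree, then the right subtree, then the node.
At bay: go left to fern.
  At fern: go left to fig.
    fig is a leaf — visit fig.
  At fern: no right child.
  Visit fern.
At bay: go right to aster.
  At aster: go left to daisy.
    At daisy: go left to rye.
      At rye: go left to lime.
        lime is a leaf — visit lime.
      At rye: go right to mint.
        At mint: no left child.
        At mint: go right to sage.
          sage is a leaf — visit sage.
        Visit mint.
      Visit rye.
    At daisy: go right to pear.
      At pear: go left to reed.
        At reed: go left to tulip.
          At tulip: no left child.
          At tulip: go right to fir.
            fir is a leaf — visit fir.
          Visit tulip.
        At reed: no right child.
        Visit reed.
      At pear: no right child.
      Visit pear.
    Visit daisy.
  At aster: no right child.
  Visit aster.
Visit bay.
Full post-order sequence: fig, fern, lime, sage, mint, rye, fir, tulip, reed, pear, daisy, aster, bay.

fir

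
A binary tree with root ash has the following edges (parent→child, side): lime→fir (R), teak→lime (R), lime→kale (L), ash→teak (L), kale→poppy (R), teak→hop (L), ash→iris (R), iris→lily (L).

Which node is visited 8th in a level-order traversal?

fir

Level-order visits nodes level by level from the root, left to right within each level.
Level 0: ash
Level 1: teak, iris
Level 2: hop, lime, lily
Level 3: kale, fir
Level 4: poppy
Full level-order sequence: ash, teak, iris, hop, lime, lily, kale, fir, poppy.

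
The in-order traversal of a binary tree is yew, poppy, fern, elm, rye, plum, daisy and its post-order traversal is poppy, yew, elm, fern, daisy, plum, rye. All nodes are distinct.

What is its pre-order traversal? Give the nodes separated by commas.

The last element of post-order is the root; it splits in-order into left and right subtrees.
Root rye: left subtree has 4 nodes {yew, poppy, fern, elm}, right has 2 {plum, daisy}.
  Root fern: left subtree has 2 nodes {yew, poppy}, right has 1 {elm}.
    Root yew: left subtree has 0 nodes { }, right has 1 {poppy}.
  Root plum: left subtree has 0 nodes { }, right has 1 {daisy}.

rye, fern, yew, poppy, elm, plum, daisy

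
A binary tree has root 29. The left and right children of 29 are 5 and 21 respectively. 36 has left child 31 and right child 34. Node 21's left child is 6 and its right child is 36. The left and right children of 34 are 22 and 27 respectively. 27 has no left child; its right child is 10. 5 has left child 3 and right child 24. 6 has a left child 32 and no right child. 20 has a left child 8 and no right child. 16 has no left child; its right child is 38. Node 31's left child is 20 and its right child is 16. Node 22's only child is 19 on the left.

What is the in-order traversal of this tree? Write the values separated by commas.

3, 5, 24, 29, 32, 6, 21, 8, 20, 31, 16, 38, 36, 19, 22, 34, 27, 10

In-order visits the left subtree, then the node, then the right subtree.
At 29: go left to 5.
  At 5: go left to 3.
    3 is a leaf — visit 3.
  Visit 5.
  At 5: go right to 24.
    24 is a leaf — visit 24.
Visit 29.
At 29: go right to 21.
  At 21: go left to 6.
    At 6: go left to 32.
      32 is a leaf — visit 32.
    Visit 6.
    At 6: no right child.
  Visit 21.
  At 21: go right to 36.
    At 36: go left to 31.
      At 31: go left to 20.
        At 20: go left to 8.
          8 is a leaf — visit 8.
        Visit 20.
        At 20: no right child.
      Visit 31.
      At 31: go right to 16.
        At 16: no left child.
        Visit 16.
        At 16: go right to 38.
          38 is a leaf — visit 38.
    Visit 36.
    At 36: go right to 34.
      At 34: go left to 22.
        At 22: go left to 19.
          19 is a leaf — visit 19.
        Visit 22.
        At 22: no right child.
      Visit 34.
      At 34: go right to 27.
        At 27: no left child.
        Visit 27.
        At 27: go right to 10.
          10 is a leaf — visit 10.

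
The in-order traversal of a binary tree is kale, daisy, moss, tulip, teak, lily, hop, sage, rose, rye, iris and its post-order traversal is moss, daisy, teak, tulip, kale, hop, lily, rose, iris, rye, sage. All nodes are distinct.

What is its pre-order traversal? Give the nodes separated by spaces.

sage lily kale tulip daisy moss teak hop rye rose iris

The last element of post-order is the root; it splits in-order into left and right subtrees.
Root sage: left subtree has 7 nodes {kale, daisy, moss, tulip, teak, lily, hop}, right has 3 {rose, rye, iris}.
  Root lily: left subtree has 5 nodes {kale, daisy, moss, tulip, teak}, right has 1 {hop}.
    Root kale: left subtree has 0 nodes { }, right has 4 {daisy, moss, tulip, teak}.
      Root tulip: left subtree has 2 nodes {daisy, moss}, right has 1 {teak}.
        Root daisy: left subtree has 0 nodes { }, right has 1 {moss}.
  Root rye: left subtree has 1 node {rose}, right has 1 {iris}.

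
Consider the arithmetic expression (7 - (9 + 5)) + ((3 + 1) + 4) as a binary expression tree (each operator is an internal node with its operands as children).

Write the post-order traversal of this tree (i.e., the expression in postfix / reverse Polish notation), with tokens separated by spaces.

7 9 5 + - 3 1 + 4 + +

Post-order on an expression tree gives postfix notation: for each operator, emit left operand, right operand, then the operator.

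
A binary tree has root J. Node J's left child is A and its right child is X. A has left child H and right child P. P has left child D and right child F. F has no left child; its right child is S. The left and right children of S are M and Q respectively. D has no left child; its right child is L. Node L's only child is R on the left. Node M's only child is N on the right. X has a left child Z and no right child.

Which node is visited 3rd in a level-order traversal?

Level-order visits nodes level by level from the root, left to right within each level.
Level 0: J
Level 1: A, X
Level 2: H, P, Z
Level 3: D, F
Level 4: L, S
Level 5: R, M, Q
Level 6: N
Full level-order sequence: J, A, X, H, P, Z, D, F, L, S, R, M, Q, N.

X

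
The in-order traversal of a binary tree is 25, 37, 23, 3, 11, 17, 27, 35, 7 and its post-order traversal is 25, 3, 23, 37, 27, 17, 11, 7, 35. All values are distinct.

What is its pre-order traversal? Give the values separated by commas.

The last element of post-order is the root; it splits in-order into left and right subtrees.
Root 35: left subtree has 7 nodes {25, 37, 23, 3, 11, 17, 27}, right has 1 {7}.
  Root 11: left subtree has 4 nodes {25, 37, 23, 3}, right has 2 {17, 27}.
    Root 37: left subtree has 1 node {25}, right has 2 {23, 3}.
      Root 23: left subtree has 0 nodes { }, right has 1 {3}.
    Root 17: left subtree has 0 nodes { }, right has 1 {27}.

35, 11, 37, 25, 23, 3, 17, 27, 7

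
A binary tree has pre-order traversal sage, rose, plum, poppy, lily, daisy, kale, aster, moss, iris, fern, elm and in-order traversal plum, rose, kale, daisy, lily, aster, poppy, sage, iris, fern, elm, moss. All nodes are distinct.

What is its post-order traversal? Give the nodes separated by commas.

The first element of pre-order is the root; it splits in-order into left and right subtrees.
Root sage: left subtree has 7 nodes {plum, rose, kale, daisy, lily, aster, poppy}, right has 4 {iris, fern, elm, moss}.
  Root rose: left subtree has 1 node {plum}, right has 5 {kale, daisy, lily, aster, poppy}.
    Root poppy: left subtree has 4 nodes {kale, daisy, lily, aster}, right has 0 { }.
      Root lily: left subtree has 2 nodes {kale, daisy}, right has 1 {aster}.
        Root daisy: left subtree has 1 node {kale}, right has 0 { }.
  Root moss: left subtree has 3 nodes {iris, fern, elm}, right has 0 { }.
    Root iris: left subtree has 0 nodes { }, right has 2 {fern, elm}.
      Root fern: left subtree has 0 nodes { }, right has 1 {elm}.

plum, kale, daisy, aster, lily, poppy, rose, elm, fern, iris, moss, sage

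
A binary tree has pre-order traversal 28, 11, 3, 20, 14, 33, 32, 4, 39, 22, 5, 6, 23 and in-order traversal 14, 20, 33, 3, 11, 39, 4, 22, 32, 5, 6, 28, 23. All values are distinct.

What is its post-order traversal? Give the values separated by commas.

14, 33, 20, 3, 39, 22, 4, 6, 5, 32, 11, 23, 28

The first element of pre-order is the root; it splits in-order into left and right subtrees.
Root 28: left subtree has 11 nodes {14, 20, 33, 3, 11, 39, 4, 22, 32, 5, 6}, right has 1 {23}.
  Root 11: left subtree has 4 nodes {14, 20, 33, 3}, right has 6 {39, 4, 22, 32, 5, 6}.
    Root 3: left subtree has 3 nodes {14, 20, 33}, right has 0 { }.
      Root 20: left subtree has 1 node {14}, right has 1 {33}.
    Root 32: left subtree has 3 nodes {39, 4, 22}, right has 2 {5, 6}.
      Root 4: left subtree has 1 node {39}, right has 1 {22}.
      Root 5: left subtree has 0 nodes { }, right has 1 {6}.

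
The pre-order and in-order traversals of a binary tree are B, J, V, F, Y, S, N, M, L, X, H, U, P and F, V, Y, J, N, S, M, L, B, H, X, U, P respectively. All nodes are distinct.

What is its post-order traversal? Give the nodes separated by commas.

The first element of pre-order is the root; it splits in-order into left and right subtrees.
Root B: left subtree has 8 nodes {F, V, Y, J, N, S, M, L}, right has 4 {H, X, U, P}.
  Root J: left subtree has 3 nodes {F, V, Y}, right has 4 {N, S, M, L}.
    Root V: left subtree has 1 node {F}, right has 1 {Y}.
    Root S: left subtree has 1 node {N}, right has 2 {M, L}.
      Root M: left subtree has 0 nodes { }, right has 1 {L}.
  Root X: left subtree has 1 node {H}, right has 2 {U, P}.
    Root U: left subtree has 0 nodes { }, right has 1 {P}.

F, Y, V, N, L, M, S, J, H, P, U, X, B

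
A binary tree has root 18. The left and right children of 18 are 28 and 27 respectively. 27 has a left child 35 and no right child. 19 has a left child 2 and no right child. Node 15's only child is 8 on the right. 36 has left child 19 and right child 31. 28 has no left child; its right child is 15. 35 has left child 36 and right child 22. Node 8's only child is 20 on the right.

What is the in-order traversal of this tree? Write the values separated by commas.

28, 15, 8, 20, 18, 2, 19, 36, 31, 35, 22, 27

In-order visits the left subtree, then the node, then the right subtree.
At 18: go left to 28.
  At 28: no left child.
  Visit 28.
  At 28: go right to 15.
    At 15: no left child.
    Visit 15.
    At 15: go right to 8.
      At 8: no left child.
      Visit 8.
      At 8: go right to 20.
        20 is a leaf — visit 20.
Visit 18.
At 18: go right to 27.
  At 27: go left to 35.
    At 35: go left to 36.
      At 36: go left to 19.
        At 19: go left to 2.
          2 is a leaf — visit 2.
        Visit 19.
        At 19: no right child.
      Visit 36.
      At 36: go right to 31.
        31 is a leaf — visit 31.
    Visit 35.
    At 35: go right to 22.
      22 is a leaf — visit 22.
  Visit 27.
  At 27: no right child.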